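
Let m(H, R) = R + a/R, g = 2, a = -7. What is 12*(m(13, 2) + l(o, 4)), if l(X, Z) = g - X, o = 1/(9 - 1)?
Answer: 9/2 ≈ 4.5000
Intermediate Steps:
m(H, R) = R - 7/R
o = 1/8 ≈ 0.12500
l(X, Z) = 2 - X
12*(m(13, 2) + l(o, 4)) = 12*((2 - 7/2) + (2 - 1*1/8)) = 12*((2 - 7*1/2) + (2 - 1/8)) = 12*((2 - 7/2) + 15/8) = 12*(-3/2 + 15/8) = 12*(3/8) = 9/2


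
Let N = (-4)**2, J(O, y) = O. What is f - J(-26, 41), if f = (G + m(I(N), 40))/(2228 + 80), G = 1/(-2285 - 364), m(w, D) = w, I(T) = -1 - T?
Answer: 79458079/3056946 ≈ 25.993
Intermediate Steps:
N = 16
G = -1/2649 (G = 1/(-2649) = -1/2649 ≈ -0.00037750)
f = -22517/3056946 (f = (-1/2649 + (-1 - 1*16))/(2228 + 80) = (-1/2649 + (-1 - 16))/2308 = (-1/2649 - 17)*(1/2308) = -45034/2649*1/2308 = -22517/3056946 ≈ -0.0073658)
f - J(-26, 41) = -22517/3056946 - 1*(-26) = -22517/3056946 + 26 = 79458079/3056946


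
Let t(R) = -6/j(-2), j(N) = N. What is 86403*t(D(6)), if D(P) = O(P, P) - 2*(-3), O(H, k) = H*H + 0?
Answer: 259209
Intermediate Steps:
O(H, k) = H**2 (O(H, k) = H**2 + 0 = H**2)
D(P) = 6 + P**2 (D(P) = P**2 - 2*(-3) = P**2 + 6 = 6 + P**2)
t(R) = 3 (t(R) = -6/(-2) = -6*(-1/2) = 3)
86403*t(D(6)) = 86403*3 = 259209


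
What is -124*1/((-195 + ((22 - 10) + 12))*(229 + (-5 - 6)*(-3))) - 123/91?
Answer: -2749681/2038491 ≈ -1.3489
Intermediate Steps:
-124*1/((-195 + ((22 - 10) + 12))*(229 + (-5 - 6)*(-3))) - 123/91 = -124*1/((-195 + (12 + 12))*(229 - 11*(-3))) - 123*1/91 = -124*1/((-195 + 24)*(229 + 33)) - 123/91 = -124/(262*(-171)) - 123/91 = -124/(-44802) - 123/91 = -124*(-1/44802) - 123/91 = 62/22401 - 123/91 = -2749681/2038491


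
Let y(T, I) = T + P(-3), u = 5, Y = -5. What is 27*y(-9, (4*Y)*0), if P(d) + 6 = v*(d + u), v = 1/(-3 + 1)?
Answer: -432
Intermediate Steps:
v = -½ (v = 1/(-2) = -½ ≈ -0.50000)
P(d) = -17/2 - d/2 (P(d) = -6 - (d + 5)/2 = -6 - (5 + d)/2 = -6 + (-5/2 - d/2) = -17/2 - d/2)
y(T, I) = -7 + T (y(T, I) = T + (-17/2 - ½*(-3)) = T + (-17/2 + 3/2) = T - 7 = -7 + T)
27*y(-9, (4*Y)*0) = 27*(-7 - 9) = 27*(-16) = -432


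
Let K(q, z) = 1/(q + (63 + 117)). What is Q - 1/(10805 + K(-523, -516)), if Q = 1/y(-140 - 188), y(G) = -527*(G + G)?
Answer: -57436551/640624041584 ≈ -8.9657e-5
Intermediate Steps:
y(G) = -1054*G
K(q, z) = 1/(180 + q) (K(q, z) = 1/(q + 180) = 1/(180 + q))
Q = 1/345712 (Q = 1/(-1054*(-140 - 188)) = 1/(-1054*(-328)) = 1/345712 ≈ 2.8926e-6)
Q - 1/(10805 + K(-523, -516)) = 1/345712 - 1/(10805 + 1/(180 - 523)) = 1/345712 - 1/(10805 + 1/(-343)) = 1/345712 - 1/(10805 - 1/343) = 1/345712 - 1/3706114/343 = 1/345712 - 1*343/3706114 = 1/345712 - 343/3706114 = -57436551/640624041584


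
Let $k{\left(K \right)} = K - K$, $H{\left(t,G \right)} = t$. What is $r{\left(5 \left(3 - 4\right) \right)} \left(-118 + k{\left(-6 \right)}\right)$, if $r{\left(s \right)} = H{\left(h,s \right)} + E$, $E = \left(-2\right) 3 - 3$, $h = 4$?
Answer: $590$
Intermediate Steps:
$k{\left(K \right)} = 0$
$E = -9$ ($E = -6 - 3 = -9$)
$r{\left(s \right)} = -5$ ($r{\left(s \right)} = 4 - 9 = -5$)
$r{\left(5 \left(3 - 4\right) \right)} \left(-118 + k{\left(-6 \right)}\right) = - 5 \left(-118 + 0\right) = \left(-5\right) \left(-118\right) = 590$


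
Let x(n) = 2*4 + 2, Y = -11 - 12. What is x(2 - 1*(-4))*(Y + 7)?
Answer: -160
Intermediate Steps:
Y = -23
x(n) = 10 (x(n) = 8 + 2 = 10)
x(2 - 1*(-4))*(Y + 7) = 10*(-23 + 7) = 10*(-16) = -160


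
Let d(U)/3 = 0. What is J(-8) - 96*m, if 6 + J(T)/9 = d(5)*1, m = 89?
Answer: -8598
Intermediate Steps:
d(U) = 0 (d(U) = 3*0 = 0)
J(T) = -54 (J(T) = -54 + 9*(0*1) = -54 + 9*0 = -54 + 0 = -54)
J(-8) - 96*m = -54 - 96*89 = -54 - 8544 = -8598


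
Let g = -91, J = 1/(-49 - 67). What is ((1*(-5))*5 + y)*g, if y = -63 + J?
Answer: 929019/116 ≈ 8008.8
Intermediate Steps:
J = -1/116 (J = 1/(-116) = -1/116 ≈ -0.0086207)
y = -7309/116 (y = -63 - 1/116 = -7309/116 ≈ -63.009)
((1*(-5))*5 + y)*g = ((1*(-5))*5 - 7309/116)*(-91) = (-5*5 - 7309/116)*(-91) = (-25 - 7309/116)*(-91) = -10209/116*(-91) = 929019/116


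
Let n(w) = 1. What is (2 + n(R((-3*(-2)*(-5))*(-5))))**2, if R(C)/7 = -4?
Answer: 9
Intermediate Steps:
R(C) = -28 (R(C) = 7*(-4) = -28)
(2 + n(R((-3*(-2)*(-5))*(-5))))**2 = (2 + 1)**2 = 3**2 = 9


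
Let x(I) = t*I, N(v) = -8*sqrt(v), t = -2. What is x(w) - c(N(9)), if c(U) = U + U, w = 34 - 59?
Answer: 98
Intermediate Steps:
w = -25
x(I) = -2*I
c(U) = 2*U
x(w) - c(N(9)) = -2*(-25) - 2*(-8*sqrt(9)) = 50 - 2*(-8*3) = 50 - 2*(-24) = 50 - 1*(-48) = 50 + 48 = 98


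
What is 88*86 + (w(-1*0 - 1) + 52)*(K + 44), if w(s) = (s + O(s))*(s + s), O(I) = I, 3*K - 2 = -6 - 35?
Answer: 9304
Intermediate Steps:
K = -13 (K = 2/3 + (-6 - 35)/3 = 2/3 + (1/3)*(-41) = 2/3 - 41/3 = -13)
w(s) = 4*s**2 (w(s) = (s + s)*(s + s) = (2*s)*(2*s) = 4*s**2)
88*86 + (w(-1*0 - 1) + 52)*(K + 44) = 88*86 + (4*(-1*0 - 1)**2 + 52)*(-13 + 44) = 7568 + (4*(0 - 1)**2 + 52)*31 = 7568 + (4*(-1)**2 + 52)*31 = 7568 + (4*1 + 52)*31 = 7568 + (4 + 52)*31 = 7568 + 56*31 = 7568 + 1736 = 9304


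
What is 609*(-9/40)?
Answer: -5481/40 ≈ -137.02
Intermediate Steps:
609*(-9/40) = -5481/40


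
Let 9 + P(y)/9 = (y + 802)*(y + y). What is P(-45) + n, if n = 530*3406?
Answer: 1191929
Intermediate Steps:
P(y) = -81 + 18*y*(802 + y) (P(y) = -81 + 9*((y + 802)*(y + y)) = -81 + 9*((802 + y)*(2*y)) = -81 + 9*(2*y*(802 + y)) = -81 + 18*y*(802 + y))
n = 1805180
P(-45) + n = (-81 + 18*(-45)² + 14436*(-45)) + 1805180 = (-81 + 18*2025 - 649620) + 1805180 = (-81 + 36450 - 649620) + 1805180 = -613251 + 1805180 = 1191929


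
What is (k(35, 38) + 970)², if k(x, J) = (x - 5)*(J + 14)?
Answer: 6400900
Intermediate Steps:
k(x, J) = (-5 + x)*(14 + J)
(k(35, 38) + 970)² = ((-70 - 5*38 + 14*35 + 38*35) + 970)² = ((-70 - 190 + 490 + 1330) + 970)² = (1560 + 970)² = 2530² = 6400900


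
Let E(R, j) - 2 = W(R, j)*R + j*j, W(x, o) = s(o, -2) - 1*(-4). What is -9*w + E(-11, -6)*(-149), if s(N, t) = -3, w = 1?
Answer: -4032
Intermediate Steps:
W(x, o) = 1 (W(x, o) = -3 - 1*(-4) = -3 + 4 = 1)
E(R, j) = 2 + R + j² (E(R, j) = 2 + (1*R + j*j) = 2 + (R + j²) = 2 + R + j²)
-9*w + E(-11, -6)*(-149) = -9*1 + (2 - 11 + (-6)²)*(-149) = -9 + (2 - 11 + 36)*(-149) = -9 + 27*(-149) = -9 - 4023 = -4032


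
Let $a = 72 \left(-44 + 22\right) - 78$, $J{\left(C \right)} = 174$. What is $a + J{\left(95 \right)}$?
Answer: $-1488$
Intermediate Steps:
$a = -1662$ ($a = 72 \left(-22\right) - 78 = -1584 - 78 = -1662$)
$a + J{\left(95 \right)} = -1662 + 174 = -1488$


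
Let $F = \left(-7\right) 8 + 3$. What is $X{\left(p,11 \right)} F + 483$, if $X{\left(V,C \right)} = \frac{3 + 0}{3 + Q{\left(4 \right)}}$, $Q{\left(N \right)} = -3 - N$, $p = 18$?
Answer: $\frac{2091}{4} \approx 522.75$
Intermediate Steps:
$X{\left(V,C \right)} = - \frac{3}{4}$ ($X{\left(V,C \right)} = \frac{3 + 0}{3 - 7} = \frac{3}{3 - 7} = \frac{3}{-4} = 3 \left(- \frac{1}{4}\right) = - \frac{3}{4}$)
$F = -53$ ($F = -56 + 3 = -53$)
$X{\left(p,11 \right)} F + 483 = \left(- \frac{3}{4}\right) \left(-53\right) + 483 = \frac{159}{4} + 483 = \frac{2091}{4}$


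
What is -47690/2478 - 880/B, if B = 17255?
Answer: -11786737/610827 ≈ -19.296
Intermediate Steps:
-47690/2478 - 880/B = -47690/2478 - 880/17255 = -47690*1/2478 - 880*1/17255 = -23845/1239 - 176/3451 = -11786737/610827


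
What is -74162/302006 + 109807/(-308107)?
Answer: -28006102088/46525081321 ≈ -0.60196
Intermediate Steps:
-74162/302006 + 109807/(-308107) = -74162*1/302006 + 109807*(-1/308107) = -37081/151003 - 109807/308107 = -28006102088/46525081321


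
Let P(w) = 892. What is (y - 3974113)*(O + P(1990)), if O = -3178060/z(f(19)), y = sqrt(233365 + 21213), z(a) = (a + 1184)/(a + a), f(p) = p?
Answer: 475674318028052/1203 - 119693204*sqrt(254578)/1203 ≈ 3.9536e+11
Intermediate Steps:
z(a) = (1184 + a)/(2*a) (z(a) = (1184 + a)/((2*a)) = (1184 + a)*(1/(2*a)) = (1184 + a)/(2*a))
y = sqrt(254578) ≈ 504.56
O = -120766280/1203 (O = -3178060*38/(1184 + 19) = -3178060/((1/2)*(1/19)*1203) = -3178060/1203/38 = -3178060*38/1203 = -120766280/1203 ≈ -1.0039e+5)
(y - 3974113)*(O + P(1990)) = (sqrt(254578) - 3974113)*(-120766280/1203 + 892) = (-3974113 + sqrt(254578))*(-119693204/1203) = 475674318028052/1203 - 119693204*sqrt(254578)/1203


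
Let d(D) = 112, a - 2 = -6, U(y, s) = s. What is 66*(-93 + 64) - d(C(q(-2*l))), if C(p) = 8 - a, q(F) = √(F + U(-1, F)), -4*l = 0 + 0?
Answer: -2026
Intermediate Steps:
l = 0 (l = -(0 + 0)/4 = -¼*0 = 0)
a = -4 (a = 2 - 6 = -4)
q(F) = √2*√F (q(F) = √(F + F) = √(2*F) = √2*√F)
C(p) = 12 (C(p) = 8 - 1*(-4) = 8 + 4 = 12)
66*(-93 + 64) - d(C(q(-2*l))) = 66*(-93 + 64) - 1*112 = 66*(-29) - 112 = -1914 - 112 = -2026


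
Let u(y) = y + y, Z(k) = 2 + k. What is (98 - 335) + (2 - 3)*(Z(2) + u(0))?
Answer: -241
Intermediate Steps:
u(y) = 2*y
(98 - 335) + (2 - 3)*(Z(2) + u(0)) = (98 - 335) + (2 - 3)*((2 + 2) + 2*0) = -237 - (4 + 0) = -237 - 1*4 = -237 - 4 = -241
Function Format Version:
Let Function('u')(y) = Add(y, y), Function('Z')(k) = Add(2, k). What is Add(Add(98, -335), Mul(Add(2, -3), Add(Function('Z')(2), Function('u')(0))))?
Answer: -241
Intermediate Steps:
Function('u')(y) = Mul(2, y)
Add(Add(98, -335), Mul(Add(2, -3), Add(Function('Z')(2), Function('u')(0)))) = Add(Add(98, -335), Mul(Add(2, -3), Add(Add(2, 2), Mul(2, 0)))) = Add(-237, Mul(-1, Add(4, 0))) = Add(-237, Mul(-1, 4)) = Add(-237, -4) = -241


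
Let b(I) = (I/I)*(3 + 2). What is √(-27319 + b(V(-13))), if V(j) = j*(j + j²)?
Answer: I*√27314 ≈ 165.27*I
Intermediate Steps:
b(I) = 5 (b(I) = 1*5 = 5)
√(-27319 + b(V(-13))) = √(-27319 + 5) = √(-27314) = I*√27314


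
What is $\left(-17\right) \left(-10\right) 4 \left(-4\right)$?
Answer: $-2720$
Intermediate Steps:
$\left(-17\right) \left(-10\right) 4 \left(-4\right) = 170 \left(-16\right) = -2720$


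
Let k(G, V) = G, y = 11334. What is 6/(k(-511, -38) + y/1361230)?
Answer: -2041845/173894299 ≈ -0.011742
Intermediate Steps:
6/(k(-511, -38) + y/1361230) = 6/(-511 + 11334/1361230) = 6/(-511 + 11334*(1/1361230)) = 6/(-511 + 5667/680615) = 6/(-347788598/680615) = -680615/347788598*6 = -2041845/173894299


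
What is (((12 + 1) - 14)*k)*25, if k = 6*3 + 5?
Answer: -575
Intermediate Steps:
k = 23 (k = 18 + 5 = 23)
(((12 + 1) - 14)*k)*25 = (((12 + 1) - 14)*23)*25 = ((13 - 14)*23)*25 = -1*23*25 = -23*25 = -575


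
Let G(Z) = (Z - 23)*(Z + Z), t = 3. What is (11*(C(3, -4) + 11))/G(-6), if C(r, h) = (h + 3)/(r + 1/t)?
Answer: 1177/3480 ≈ 0.33822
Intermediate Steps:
C(r, h) = (3 + h)/(⅓ + r) (C(r, h) = (h + 3)/(r + 1/3) = (3 + h)/(r + ⅓) = (3 + h)/(⅓ + r))
G(Z) = 2*Z*(-23 + Z) (G(Z) = (-23 + Z)*(2*Z) = 2*Z*(-23 + Z))
(11*(C(3, -4) + 11))/G(-6) = (11*(3*(3 - 4)/(1 + 3*3) + 11))/((2*(-6)*(-23 - 6))) = (11*(3*(-1)/(1 + 9) + 11))/((2*(-6)*(-29))) = (11*(3*(-1)/10 + 11))/348 = (11*(3*(⅒)*(-1) + 11))*(1/348) = (11*(-3/10 + 11))*(1/348) = (11*(107/10))*(1/348) = (1177/10)*(1/348) = 1177/3480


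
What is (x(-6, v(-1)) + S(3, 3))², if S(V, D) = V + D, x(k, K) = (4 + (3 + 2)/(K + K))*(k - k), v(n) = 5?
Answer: 36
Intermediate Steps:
x(k, K) = 0 (x(k, K) = (4 + 5/((2*K)))*0 = (4 + 5*(1/(2*K)))*0 = (4 + 5/(2*K))*0 = 0)
S(V, D) = D + V
(x(-6, v(-1)) + S(3, 3))² = (0 + (3 + 3))² = (0 + 6)² = 6² = 36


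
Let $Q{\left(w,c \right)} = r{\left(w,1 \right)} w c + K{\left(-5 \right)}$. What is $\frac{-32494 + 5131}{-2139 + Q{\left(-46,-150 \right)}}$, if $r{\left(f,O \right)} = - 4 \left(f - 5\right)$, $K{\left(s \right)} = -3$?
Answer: $- \frac{9121}{468486} \approx -0.019469$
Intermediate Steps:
$r{\left(f,O \right)} = 20 - 4 f$ ($r{\left(f,O \right)} = - 4 \left(-5 + f\right) = 20 - 4 f$)
$Q{\left(w,c \right)} = -3 + c w \left(20 - 4 w\right)$ ($Q{\left(w,c \right)} = \left(20 - 4 w\right) w c - 3 = w \left(20 - 4 w\right) c - 3 = c w \left(20 - 4 w\right) - 3 = -3 + c w \left(20 - 4 w\right)$)
$\frac{-32494 + 5131}{-2139 + Q{\left(-46,-150 \right)}} = \frac{-32494 + 5131}{-2139 - \left(3 - - 27600 \left(-5 - 46\right)\right)} = - \frac{27363}{-2139 - \left(3 - \left(-27600\right) \left(-51\right)\right)} = - \frac{27363}{-2139 + \left(-3 + 1407600\right)} = - \frac{27363}{-2139 + 1407597} = - \frac{27363}{1405458} = \left(-27363\right) \frac{1}{1405458} = - \frac{9121}{468486}$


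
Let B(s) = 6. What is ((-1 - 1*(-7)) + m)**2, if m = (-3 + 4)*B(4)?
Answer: 144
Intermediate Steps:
m = 6 (m = (-3 + 4)*6 = 1*6 = 6)
((-1 - 1*(-7)) + m)**2 = ((-1 - 1*(-7)) + 6)**2 = ((-1 + 7) + 6)**2 = (6 + 6)**2 = 12**2 = 144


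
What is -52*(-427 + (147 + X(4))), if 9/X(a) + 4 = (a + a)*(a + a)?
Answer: 72761/5 ≈ 14552.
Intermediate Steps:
X(a) = 9/(-4 + 4*a²) (X(a) = 9/(-4 + (a + a)*(a + a)) = 9/(-4 + (2*a)*(2*a)) = 9/(-4 + 4*a²))
-52*(-427 + (147 + X(4))) = -52*(-427 + (147 + 9/(4*(-1 + 4²)))) = -52*(-427 + (147 + 9/(4*(-1 + 16)))) = -52*(-427 + (147 + (9/4)/15)) = -52*(-427 + (147 + (9/4)*(1/15))) = -52*(-427 + (147 + 3/20)) = -52*(-427 + 2943/20) = -52*(-5597/20) = 72761/5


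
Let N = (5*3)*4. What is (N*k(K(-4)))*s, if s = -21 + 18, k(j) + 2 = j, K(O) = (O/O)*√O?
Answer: 360 - 360*I ≈ 360.0 - 360.0*I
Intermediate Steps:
K(O) = √O (K(O) = 1*√O = √O)
k(j) = -2 + j
s = -3
N = 60 (N = 15*4 = 60)
(N*k(K(-4)))*s = (60*(-2 + √(-4)))*(-3) = (60*(-2 + 2*I))*(-3) = (-120 + 120*I)*(-3) = 360 - 360*I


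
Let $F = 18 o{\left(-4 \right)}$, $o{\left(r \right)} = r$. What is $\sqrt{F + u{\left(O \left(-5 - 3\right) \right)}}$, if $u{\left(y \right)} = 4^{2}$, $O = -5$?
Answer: $2 i \sqrt{14} \approx 7.4833 i$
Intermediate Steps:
$u{\left(y \right)} = 16$
$F = -72$ ($F = 18 \left(-4\right) = -72$)
$\sqrt{F + u{\left(O \left(-5 - 3\right) \right)}} = \sqrt{-72 + 16} = \sqrt{-56} = 2 i \sqrt{14}$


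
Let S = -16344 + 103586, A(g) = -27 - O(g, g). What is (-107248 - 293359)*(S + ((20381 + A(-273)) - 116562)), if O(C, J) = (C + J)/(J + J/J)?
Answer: 488599926943/136 ≈ 3.5926e+9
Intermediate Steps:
O(C, J) = (C + J)/(1 + J) (O(C, J) = (C + J)/(J + 1) = (C + J)/(1 + J))
A(g) = -27 - 2*g/(1 + g) (A(g) = -27 - (g + g)/(1 + g) = -27 - 2*g/(1 + g))
S = 87242
(-107248 - 293359)*(S + ((20381 + A(-273)) - 116562)) = (-107248 - 293359)*(87242 + ((20381 + (-27 - 29*(-273))/(1 - 273)) - 116562)) = -400607*(87242 + ((20381 + (-27 + 7917)/(-272)) - 116562)) = -400607*(87242 + ((20381 - 1/272*7890) - 116562)) = -400607*(87242 + ((20381 - 3945/136) - 116562)) = -400607*(87242 + (2767871/136 - 116562)) = -400607*(87242 - 13084561/136) = -400607*(-1219649/136) = 488599926943/136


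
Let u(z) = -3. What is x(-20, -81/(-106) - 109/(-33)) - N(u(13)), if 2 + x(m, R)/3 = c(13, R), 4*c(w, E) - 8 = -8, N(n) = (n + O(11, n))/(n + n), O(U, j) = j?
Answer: -7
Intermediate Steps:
N(n) = 1 (N(n) = (n + n)/(n + n) = (2*n)/((2*n)) = (2*n)*(1/(2*n)) = 1)
c(w, E) = 0 (c(w, E) = 2 + (¼)*(-8) = 2 - 2 = 0)
x(m, R) = -6 (x(m, R) = -6 + 3*0 = -6 + 0 = -6)
x(-20, -81/(-106) - 109/(-33)) - N(u(13)) = -6 - 1*1 = -6 - 1 = -7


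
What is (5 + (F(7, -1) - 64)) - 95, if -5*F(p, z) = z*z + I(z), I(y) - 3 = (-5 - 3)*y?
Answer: -782/5 ≈ -156.40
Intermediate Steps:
I(y) = 3 - 8*y (I(y) = 3 + (-5 - 3)*y = 3 - 8*y)
F(p, z) = -⅗ - z²/5 + 8*z/5 (F(p, z) = -(z*z + (3 - 8*z))/5 = -(z² + (3 - 8*z))/5 = -(3 + z² - 8*z)/5 = -⅗ - z²/5 + 8*z/5)
(5 + (F(7, -1) - 64)) - 95 = (5 + ((-⅗ - ⅕*(-1)² + (8/5)*(-1)) - 64)) - 95 = (5 + ((-⅗ - ⅕*1 - 8/5) - 64)) - 95 = (5 + ((-⅗ - ⅕ - 8/5) - 64)) - 95 = (5 + (-12/5 - 64)) - 95 = (5 - 332/5) - 95 = -307/5 - 95 = -782/5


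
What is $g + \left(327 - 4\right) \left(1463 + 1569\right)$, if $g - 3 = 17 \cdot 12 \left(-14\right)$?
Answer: $976483$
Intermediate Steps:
$g = -2853$ ($g = 3 + 17 \cdot 12 \left(-14\right) = 3 + 204 \left(-14\right) = 3 - 2856 = -2853$)
$g + \left(327 - 4\right) \left(1463 + 1569\right) = -2853 + \left(327 - 4\right) \left(1463 + 1569\right) = -2853 + 323 \cdot 3032 = -2853 + 979336 = 976483$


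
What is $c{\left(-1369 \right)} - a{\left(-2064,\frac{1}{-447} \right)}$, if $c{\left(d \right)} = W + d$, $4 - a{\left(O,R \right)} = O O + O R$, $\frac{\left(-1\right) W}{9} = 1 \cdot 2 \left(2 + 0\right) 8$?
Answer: $\frac{634507503}{149} \approx 4.2584 \cdot 10^{6}$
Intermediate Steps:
$W = -288$ ($W = - 9 \cdot 1 \cdot 2 \left(2 + 0\right) 8 = - 9 \cdot 1 \cdot 2 \cdot 2 \cdot 8 = - 9 \cdot 1 \cdot 4 \cdot 8 = - 9 \cdot 4 \cdot 8 = \left(-9\right) 32 = -288$)
$a{\left(O,R \right)} = 4 - O^{2} - O R$ ($a{\left(O,R \right)} = 4 - \left(O O + O R\right) = 4 - \left(O^{2} + O R\right) = 4 - O^{2} - O R$)
$c{\left(d \right)} = -288 + d$
$c{\left(-1369 \right)} - a{\left(-2064,\frac{1}{-447} \right)} = \left(-288 - 1369\right) - \left(4 - \left(-2064\right)^{2} - - \frac{2064}{-447}\right) = -1657 - \left(4 - 4260096 - \left(-2064\right) \left(- \frac{1}{447}\right)\right) = -1657 - \left(4 - 4260096 - \frac{688}{149}\right) = -1657 - - \frac{634754396}{149} = -1657 + \frac{634754396}{149} = \frac{634507503}{149}$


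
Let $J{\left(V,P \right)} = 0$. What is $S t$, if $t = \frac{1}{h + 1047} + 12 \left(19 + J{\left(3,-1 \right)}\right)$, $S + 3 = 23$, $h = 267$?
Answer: $\frac{2995930}{657} \approx 4560.0$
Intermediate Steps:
$S = 20$ ($S = -3 + 23 = 20$)
$t = \frac{299593}{1314}$ ($t = \frac{1}{267 + 1047} + 12 \left(19 + 0\right) = \frac{1}{1314} + 12 \cdot 19 = \frac{1}{1314} + 228 = \frac{299593}{1314} \approx 228.0$)
$S t = 20 \cdot \frac{299593}{1314} = \frac{2995930}{657}$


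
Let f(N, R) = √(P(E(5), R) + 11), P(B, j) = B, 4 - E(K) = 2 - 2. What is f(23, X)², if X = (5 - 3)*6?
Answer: 15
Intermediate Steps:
E(K) = 4 (E(K) = 4 - (2 - 2) = 4 - 1*0 = 4 + 0 = 4)
X = 12 (X = 2*6 = 12)
f(N, R) = √15 (f(N, R) = √(4 + 11) = √15)
f(23, X)² = (√15)² = 15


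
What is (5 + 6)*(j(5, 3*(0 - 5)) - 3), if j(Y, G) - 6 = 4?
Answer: 77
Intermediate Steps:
j(Y, G) = 10 (j(Y, G) = 6 + 4 = 10)
(5 + 6)*(j(5, 3*(0 - 5)) - 3) = (5 + 6)*(10 - 3) = 11*7 = 77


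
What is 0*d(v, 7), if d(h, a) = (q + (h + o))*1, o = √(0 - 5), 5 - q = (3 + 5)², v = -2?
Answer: 0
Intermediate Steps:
q = -59 (q = 5 - (3 + 5)² = 5 - 1*8² = 5 - 1*64 = 5 - 64 = -59)
o = I*√5 (o = √(-5) = I*√5 ≈ 2.2361*I)
d(h, a) = -59 + h + I*√5 (d(h, a) = (-59 + (h + I*√5))*1 = (-59 + h + I*√5)*1 = -59 + h + I*√5)
0*d(v, 7) = 0*(-59 - 2 + I*√5) = 0*(-61 + I*√5) = 0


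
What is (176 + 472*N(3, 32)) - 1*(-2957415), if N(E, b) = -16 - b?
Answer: 2934935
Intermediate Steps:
(176 + 472*N(3, 32)) - 1*(-2957415) = (176 + 472*(-16 - 1*32)) - 1*(-2957415) = (176 + 472*(-16 - 32)) + 2957415 = (176 + 472*(-48)) + 2957415 = (176 - 22656) + 2957415 = -22480 + 2957415 = 2934935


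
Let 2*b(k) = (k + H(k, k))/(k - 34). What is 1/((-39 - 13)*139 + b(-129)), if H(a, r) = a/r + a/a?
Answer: -326/2356201 ≈ -0.00013836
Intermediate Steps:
H(a, r) = 1 + a/r (H(a, r) = a/r + 1 = 1 + a/r)
b(k) = (2 + k)/(2*(-34 + k)) (b(k) = ((k + (k + k)/k)/(k - 34))/2 = ((k + (2*k)/k)/(-34 + k))/2 = ((k + 2)/(-34 + k))/2 = ((2 + k)/(-34 + k))/2 = (2 + k)/(2*(-34 + k)))
1/((-39 - 13)*139 + b(-129)) = 1/((-39 - 13)*139 + (2 - 129)/(2*(-34 - 129))) = 1/(-52*139 + (1/2)*(-127)/(-163)) = 1/(-7228 + (1/2)*(-1/163)*(-127)) = 1/(-7228 + 127/326) = 1/(-2356201/326) = -326/2356201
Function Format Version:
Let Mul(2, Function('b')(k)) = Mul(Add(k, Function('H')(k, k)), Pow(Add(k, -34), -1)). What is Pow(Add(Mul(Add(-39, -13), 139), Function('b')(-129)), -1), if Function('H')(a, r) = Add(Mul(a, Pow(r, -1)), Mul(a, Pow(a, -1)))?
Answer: Rational(-326, 2356201) ≈ -0.00013836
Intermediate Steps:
Function('H')(a, r) = Add(1, Mul(a, Pow(r, -1))) (Function('H')(a, r) = Add(Mul(a, Pow(r, -1)), 1) = Add(1, Mul(a, Pow(r, -1))))
Function('b')(k) = Mul(Rational(1, 2), Pow(Add(-34, k), -1), Add(2, k)) (Function('b')(k) = Mul(Rational(1, 2), Mul(Add(k, Mul(Pow(k, -1), Add(k, k))), Pow(Add(k, -34), -1))) = Mul(Rational(1, 2), Mul(Add(k, Mul(Pow(k, -1), Mul(2, k))), Pow(Add(-34, k), -1))) = Mul(Rational(1, 2), Mul(Add(k, 2), Pow(Add(-34, k), -1))) = Mul(Rational(1, 2), Mul(Add(2, k), Pow(Add(-34, k), -1))) = Mul(Rational(1, 2), Mul(Pow(Add(-34, k), -1), Add(2, k))) = Mul(Rational(1, 2), Pow(Add(-34, k), -1), Add(2, k)))
Pow(Add(Mul(Add(-39, -13), 139), Function('b')(-129)), -1) = Pow(Add(Mul(Add(-39, -13), 139), Mul(Rational(1, 2), Pow(Add(-34, -129), -1), Add(2, -129))), -1) = Pow(Add(Mul(-52, 139), Mul(Rational(1, 2), Pow(-163, -1), -127)), -1) = Pow(Add(-7228, Mul(Rational(1, 2), Rational(-1, 163), -127)), -1) = Pow(Add(-7228, Rational(127, 326)), -1) = Pow(Rational(-2356201, 326), -1) = Rational(-326, 2356201)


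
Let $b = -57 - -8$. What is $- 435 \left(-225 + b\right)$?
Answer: $119190$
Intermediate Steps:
$b = -49$ ($b = -57 + 8 = -49$)
$- 435 \left(-225 + b\right) = - 435 \left(-225 - 49\right) = \left(-435\right) \left(-274\right) = 119190$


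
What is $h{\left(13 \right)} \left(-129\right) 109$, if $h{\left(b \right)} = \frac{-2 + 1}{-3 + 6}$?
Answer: $4687$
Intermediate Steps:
$h{\left(b \right)} = - \frac{1}{3}$
$h{\left(13 \right)} \left(-129\right) 109 = \left(- \frac{1}{3}\right) \left(-129\right) 109 = 43 \cdot 109 = 4687$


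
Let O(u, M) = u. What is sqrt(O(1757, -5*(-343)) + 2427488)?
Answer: sqrt(2429245) ≈ 1558.6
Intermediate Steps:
sqrt(O(1757, -5*(-343)) + 2427488) = sqrt(1757 + 2427488) = sqrt(2429245)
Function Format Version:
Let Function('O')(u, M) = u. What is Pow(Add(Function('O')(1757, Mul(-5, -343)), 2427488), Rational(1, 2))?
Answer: Pow(2429245, Rational(1, 2)) ≈ 1558.6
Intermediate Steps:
Pow(Add(Function('O')(1757, Mul(-5, -343)), 2427488), Rational(1, 2)) = Pow(Add(1757, 2427488), Rational(1, 2)) = Pow(2429245, Rational(1, 2))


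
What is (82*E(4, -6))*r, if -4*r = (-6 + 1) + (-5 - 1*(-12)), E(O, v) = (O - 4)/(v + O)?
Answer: 0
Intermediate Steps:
E(O, v) = (-4 + O)/(O + v)
r = -½ (r = -((-6 + 1) + (-5 - 1*(-12)))/4 = -(-5 + (-5 + 12))/4 = -(-5 + 7)/4 = -¼*2 = -½ ≈ -0.50000)
(82*E(4, -6))*r = (82*((-4 + 4)/(4 - 6)))*(-½) = (82*(0/(-2)))*(-½) = (82*(-½*0))*(-½) = (82*0)*(-½) = 0*(-½) = 0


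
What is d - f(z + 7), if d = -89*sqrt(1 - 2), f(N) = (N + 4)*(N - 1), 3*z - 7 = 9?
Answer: -1666/9 - 89*I ≈ -185.11 - 89.0*I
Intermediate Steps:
z = 16/3 (z = 7/3 + (1/3)*9 = 7/3 + 3 = 16/3 ≈ 5.3333)
f(N) = (-1 + N)*(4 + N) (f(N) = (4 + N)*(-1 + N) = (-1 + N)*(4 + N))
d = -89*I ≈ -89.0*I
d - f(z + 7) = -89*I - (-4 + (16/3 + 7)**2 + 3*(16/3 + 7)) = -89*I - (-4 + (37/3)**2 + 3*(37/3)) = -89*I - (-4 + 1369/9 + 37) = -89*I - 1*1666/9 = -89*I - 1666/9 = -1666/9 - 89*I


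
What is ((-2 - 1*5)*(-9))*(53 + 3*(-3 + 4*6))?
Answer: 7308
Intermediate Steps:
((-2 - 1*5)*(-9))*(53 + 3*(-3 + 4*6)) = ((-2 - 5)*(-9))*(53 + 3*(-3 + 24)) = (-7*(-9))*(53 + 3*21) = 63*(53 + 63) = 63*116 = 7308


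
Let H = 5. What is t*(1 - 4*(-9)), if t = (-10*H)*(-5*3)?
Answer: 27750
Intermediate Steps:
t = 750 (t = (-10*5)*(-5*3) = -50*(-15) = 750)
t*(1 - 4*(-9)) = 750*(1 - 4*(-9)) = 750*(1 + 36) = 750*37 = 27750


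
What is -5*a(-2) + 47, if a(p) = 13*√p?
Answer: 47 - 65*I*√2 ≈ 47.0 - 91.924*I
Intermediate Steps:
-5*a(-2) + 47 = -65*√(-2) + 47 = -65*I*√2 + 47 = 47 - 65*I*√2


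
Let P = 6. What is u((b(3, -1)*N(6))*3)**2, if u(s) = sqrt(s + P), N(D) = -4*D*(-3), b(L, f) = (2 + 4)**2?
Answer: 7782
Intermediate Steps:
b(L, f) = 36 (b(L, f) = 6**2 = 36)
N(D) = 12*D
u(s) = sqrt(6 + s) (u(s) = sqrt(s + 6) = sqrt(6 + s))
u((b(3, -1)*N(6))*3)**2 = (sqrt(6 + (36*(12*6))*3))**2 = (sqrt(6 + (36*72)*3))**2 = (sqrt(6 + 2592*3))**2 = (sqrt(6 + 7776))**2 = (sqrt(7782))**2 = 7782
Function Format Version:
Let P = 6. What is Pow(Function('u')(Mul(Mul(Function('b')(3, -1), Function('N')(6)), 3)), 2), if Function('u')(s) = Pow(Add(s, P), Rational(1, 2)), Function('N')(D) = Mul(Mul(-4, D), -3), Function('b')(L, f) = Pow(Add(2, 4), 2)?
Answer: 7782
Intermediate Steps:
Function('b')(L, f) = 36 (Function('b')(L, f) = Pow(6, 2) = 36)
Function('N')(D) = Mul(12, D)
Function('u')(s) = Pow(Add(6, s), Rational(1, 2)) (Function('u')(s) = Pow(Add(s, 6), Rational(1, 2)) = Pow(Add(6, s), Rational(1, 2)))
Pow(Function('u')(Mul(Mul(Function('b')(3, -1), Function('N')(6)), 3)), 2) = Pow(Pow(Add(6, Mul(Mul(36, Mul(12, 6)), 3)), Rational(1, 2)), 2) = Pow(Pow(Add(6, Mul(Mul(36, 72), 3)), Rational(1, 2)), 2) = Pow(Pow(Add(6, Mul(2592, 3)), Rational(1, 2)), 2) = Pow(Pow(Add(6, 7776), Rational(1, 2)), 2) = Pow(Pow(7782, Rational(1, 2)), 2) = 7782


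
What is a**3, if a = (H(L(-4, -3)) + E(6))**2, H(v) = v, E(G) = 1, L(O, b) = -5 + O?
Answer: 262144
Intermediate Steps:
a = 64 (a = ((-5 - 4) + 1)**2 = (-9 + 1)**2 = (-8)**2 = 64)
a**3 = 64**3 = 262144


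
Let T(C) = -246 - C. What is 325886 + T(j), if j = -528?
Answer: 326168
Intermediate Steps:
325886 + T(j) = 325886 + (-246 - 1*(-528)) = 325886 + (-246 + 528) = 325886 + 282 = 326168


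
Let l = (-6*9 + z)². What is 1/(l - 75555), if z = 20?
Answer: -1/74399 ≈ -1.3441e-5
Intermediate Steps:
l = 1156 (l = (-6*9 + 20)² = (-54 + 20)² = (-34)² = 1156)
1/(l - 75555) = 1/(1156 - 75555) = 1/(-74399) = -1/74399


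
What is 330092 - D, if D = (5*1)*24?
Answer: 329972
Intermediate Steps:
D = 120 (D = 5*24 = 120)
330092 - D = 330092 - 1*120 = 330092 - 120 = 329972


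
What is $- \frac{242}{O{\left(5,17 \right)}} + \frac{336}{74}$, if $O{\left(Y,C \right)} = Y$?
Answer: $- \frac{8114}{185} \approx -43.859$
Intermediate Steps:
$- \frac{242}{O{\left(5,17 \right)}} + \frac{336}{74} = - \frac{242}{5} + \frac{336}{74} = \left(-242\right) \frac{1}{5} + 336 \cdot \frac{1}{74} = - \frac{242}{5} + \frac{168}{37} = - \frac{8114}{185}$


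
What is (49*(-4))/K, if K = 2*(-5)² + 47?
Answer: -196/97 ≈ -2.0206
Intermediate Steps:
K = 97 (K = 2*25 + 47 = 50 + 47 = 97)
(49*(-4))/K = (49*(-4))/97 = -196*1/97 = -196/97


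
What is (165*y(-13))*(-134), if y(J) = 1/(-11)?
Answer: 2010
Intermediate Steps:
y(J) = -1/11
(165*y(-13))*(-134) = (165*(-1/11))*(-134) = -15*(-134) = 2010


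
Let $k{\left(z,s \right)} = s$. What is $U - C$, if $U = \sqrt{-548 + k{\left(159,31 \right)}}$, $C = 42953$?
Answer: $-42953 + i \sqrt{517} \approx -42953.0 + 22.738 i$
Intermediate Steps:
$U = i \sqrt{517}$ ($U = \sqrt{-548 + 31} = \sqrt{-517} = i \sqrt{517} \approx 22.738 i$)
$U - C = i \sqrt{517} - 42953 = -42953 + i \sqrt{517}$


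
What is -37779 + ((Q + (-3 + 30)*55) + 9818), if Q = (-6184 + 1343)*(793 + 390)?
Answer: -5753379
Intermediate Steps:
Q = -5726903 (Q = -4841*1183 = -5726903)
-37779 + ((Q + (-3 + 30)*55) + 9818) = -37779 + ((-5726903 + (-3 + 30)*55) + 9818) = -37779 + ((-5726903 + 27*55) + 9818) = -37779 + ((-5726903 + 1485) + 9818) = -37779 + (-5725418 + 9818) = -37779 - 5715600 = -5753379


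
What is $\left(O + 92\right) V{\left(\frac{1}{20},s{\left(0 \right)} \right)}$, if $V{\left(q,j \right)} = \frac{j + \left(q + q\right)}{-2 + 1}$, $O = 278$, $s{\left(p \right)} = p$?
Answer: $-37$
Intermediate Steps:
$V{\left(q,j \right)} = - j - 2 q$ ($V{\left(q,j \right)} = \frac{j + 2 q}{-1} = - (j + 2 q) = - j - 2 q$)
$\left(O + 92\right) V{\left(\frac{1}{20},s{\left(0 \right)} \right)} = \left(278 + 92\right) \left(\left(-1\right) 0 - \frac{2}{20}\right) = 370 \left(0 - \frac{1}{10}\right) = 370 \left(- \frac{1}{10}\right) = -37$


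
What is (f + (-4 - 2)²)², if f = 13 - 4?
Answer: 2025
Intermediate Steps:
f = 9
(f + (-4 - 2)²)² = (9 + (-4 - 2)²)² = (9 + (-6)²)² = (9 + 36)² = 45² = 2025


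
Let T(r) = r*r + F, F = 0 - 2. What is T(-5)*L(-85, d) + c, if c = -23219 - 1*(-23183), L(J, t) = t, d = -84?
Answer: -1968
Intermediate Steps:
F = -2
T(r) = -2 + r² (T(r) = r*r - 2 = r² - 2 = -2 + r²)
c = -36 (c = -23219 + 23183 = -36)
T(-5)*L(-85, d) + c = (-2 + (-5)²)*(-84) - 36 = (-2 + 25)*(-84) - 36 = 23*(-84) - 36 = -1932 - 36 = -1968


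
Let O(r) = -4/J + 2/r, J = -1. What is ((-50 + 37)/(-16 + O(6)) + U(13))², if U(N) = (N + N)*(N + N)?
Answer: 561642601/1225 ≈ 4.5848e+5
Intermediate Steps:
U(N) = 4*N² (U(N) = (2*N)*(2*N) = 4*N²)
O(r) = 4 + 2/r (O(r) = -4/(-1) + 2/r = -4*(-1) + 2/r = 4 + 2/r)
((-50 + 37)/(-16 + O(6)) + U(13))² = ((-50 + 37)/(-16 + (4 + 2/6)) + 4*13²)² = (-13/(-16 + (4 + 2*(⅙))) + 4*169)² = (-13/(-16 + (4 + ⅓)) + 676)² = (-13/(-16 + 13/3) + 676)² = (-13/(-35/3) + 676)² = (-13*(-3/35) + 676)² = (39/35 + 676)² = (23699/35)² = 561642601/1225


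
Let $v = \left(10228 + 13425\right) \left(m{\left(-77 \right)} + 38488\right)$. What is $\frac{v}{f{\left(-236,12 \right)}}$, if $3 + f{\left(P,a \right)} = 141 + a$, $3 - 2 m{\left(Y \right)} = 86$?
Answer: $\frac{606250043}{100} \approx 6.0625 \cdot 10^{6}$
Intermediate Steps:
$m{\left(Y \right)} = - \frac{83}{2}$ ($m{\left(Y \right)} = \frac{3}{2} - 43 = - \frac{83}{2}$)
$f{\left(P,a \right)} = 138 + a$ ($f{\left(P,a \right)} = -3 + \left(141 + a\right) = 138 + a$)
$v = \frac{1818750129}{2}$ ($v = \left(10228 + 13425\right) \left(- \frac{83}{2} + 38488\right) = 23653 \cdot \frac{76893}{2} = \frac{1818750129}{2} \approx 9.0938 \cdot 10^{8}$)
$\frac{v}{f{\left(-236,12 \right)}} = \frac{1818750129}{2 \left(138 + 12\right)} = \frac{1818750129}{2 \cdot 150} = \frac{1818750129}{2} \cdot \frac{1}{150} = \frac{606250043}{100}$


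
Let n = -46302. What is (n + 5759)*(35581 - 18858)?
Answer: -678000589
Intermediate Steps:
(n + 5759)*(35581 - 18858) = (-46302 + 5759)*(35581 - 18858) = -40543*16723 = -678000589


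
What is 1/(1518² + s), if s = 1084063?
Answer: 1/3388387 ≈ 2.9513e-7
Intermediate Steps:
1/(1518² + s) = 1/(1518² + 1084063) = 1/(2304324 + 1084063) = 1/3388387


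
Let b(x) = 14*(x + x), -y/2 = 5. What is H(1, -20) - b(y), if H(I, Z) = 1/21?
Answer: 5881/21 ≈ 280.05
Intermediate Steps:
H(I, Z) = 1/21
y = -10 (y = -2*5 = -10)
b(x) = 28*x (b(x) = 14*(2*x) = 28*x)
H(1, -20) - b(y) = 1/21 - 28*(-10) = 1/21 - 1*(-280) = 1/21 + 280 = 5881/21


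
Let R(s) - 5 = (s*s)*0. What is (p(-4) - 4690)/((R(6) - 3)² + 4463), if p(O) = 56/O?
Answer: -1568/1489 ≈ -1.0531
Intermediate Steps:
R(s) = 5 (R(s) = 5 + (s*s)*0 = 5 + s²*0 = 5 + 0 = 5)
(p(-4) - 4690)/((R(6) - 3)² + 4463) = (56/(-4) - 4690)/((5 - 3)² + 4463) = (56*(-¼) - 4690)/(2² + 4463) = (-14 - 4690)/(4 + 4463) = -4704/4467 = -4704*1/4467 = -1568/1489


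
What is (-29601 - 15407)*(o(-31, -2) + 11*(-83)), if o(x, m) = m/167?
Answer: 6862504784/167 ≈ 4.1093e+7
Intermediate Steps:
o(x, m) = m/167 (o(x, m) = m*(1/167) = m/167)
(-29601 - 15407)*(o(-31, -2) + 11*(-83)) = (-29601 - 15407)*((1/167)*(-2) + 11*(-83)) = -45008*(-2/167 - 913) = -45008*(-152473/167) = 6862504784/167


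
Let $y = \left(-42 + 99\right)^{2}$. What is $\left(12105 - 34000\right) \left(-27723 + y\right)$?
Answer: $535858230$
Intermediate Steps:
$y = 3249$ ($y = 57^{2} = 3249$)
$\left(12105 - 34000\right) \left(-27723 + y\right) = \left(12105 - 34000\right) \left(-27723 + 3249\right) = \left(-21895\right) \left(-24474\right) = 535858230$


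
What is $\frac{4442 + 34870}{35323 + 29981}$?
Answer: $\frac{546}{907} \approx 0.60198$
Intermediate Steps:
$\frac{4442 + 34870}{35323 + 29981} = \frac{39312}{65304} = 39312 \cdot \frac{1}{65304} = \frac{546}{907}$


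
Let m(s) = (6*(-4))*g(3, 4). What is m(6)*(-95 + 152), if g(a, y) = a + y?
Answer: -9576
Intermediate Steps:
m(s) = -168 (m(s) = (6*(-4))*(3 + 4) = -24*7 = -168)
m(6)*(-95 + 152) = -168*(-95 + 152) = -168*57 = -9576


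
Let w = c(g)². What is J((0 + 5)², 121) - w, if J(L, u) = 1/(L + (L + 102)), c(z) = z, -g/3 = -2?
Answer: -5471/152 ≈ -35.993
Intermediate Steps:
g = 6 (g = -3*(-2) = 6)
w = 36 (w = 6² = 36)
J(L, u) = 1/(102 + 2*L) (J(L, u) = 1/(L + (102 + L)) = 1/(102 + 2*L))
J((0 + 5)², 121) - w = 1/(2*(51 + (0 + 5)²)) - 1*36 = 1/(2*(51 + 5²)) - 36 = 1/(2*(51 + 25)) - 36 = (½)/76 - 36 = (½)*(1/76) - 36 = 1/152 - 36 = -5471/152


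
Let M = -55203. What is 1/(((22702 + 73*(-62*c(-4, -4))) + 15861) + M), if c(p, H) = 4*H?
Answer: 1/55776 ≈ 1.7929e-5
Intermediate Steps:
1/(((22702 + 73*(-62*c(-4, -4))) + 15861) + M) = 1/(((22702 + 73*(-248*(-4))) + 15861) - 55203) = 1/(((22702 + 73*(-62*(-16))) + 15861) - 55203) = 1/(((22702 + 73*992) + 15861) - 55203) = 1/(((22702 + 72416) + 15861) - 55203) = 1/((95118 + 15861) - 55203) = 1/(110979 - 55203) = 1/55776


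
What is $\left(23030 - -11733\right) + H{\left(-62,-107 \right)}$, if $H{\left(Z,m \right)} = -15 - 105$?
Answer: $34643$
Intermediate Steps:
$H{\left(Z,m \right)} = -120$ ($H{\left(Z,m \right)} = -15 - 105 = -120$)
$\left(23030 - -11733\right) + H{\left(-62,-107 \right)} = \left(23030 - -11733\right) - 120 = \left(23030 + 11733\right) - 120 = 34763 - 120 = 34643$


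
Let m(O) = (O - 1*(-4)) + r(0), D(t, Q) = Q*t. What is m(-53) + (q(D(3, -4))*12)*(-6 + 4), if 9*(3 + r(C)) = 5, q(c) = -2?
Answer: -31/9 ≈ -3.4444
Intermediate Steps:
r(C) = -22/9 (r(C) = -3 + (1/9)*5 = -3 + 5/9 = -22/9)
m(O) = 14/9 + O (m(O) = (O - 1*(-4)) - 22/9 = (O + 4) - 22/9 = (4 + O) - 22/9 = 14/9 + O)
m(-53) + (q(D(3, -4))*12)*(-6 + 4) = (14/9 - 53) + (-2*12)*(-6 + 4) = -463/9 - 24*(-2) = -463/9 + 48 = -31/9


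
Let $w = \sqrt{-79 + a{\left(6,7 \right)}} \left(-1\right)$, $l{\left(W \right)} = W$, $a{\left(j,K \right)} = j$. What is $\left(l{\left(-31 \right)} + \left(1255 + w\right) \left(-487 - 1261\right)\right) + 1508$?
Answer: $-2192263 + 1748 i \sqrt{73} \approx -2.1923 \cdot 10^{6} + 14935.0 i$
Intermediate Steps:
$w = - i \sqrt{73}$ ($w = \sqrt{-79 + 6} \left(-1\right) = \sqrt{-73} \left(-1\right) = i \sqrt{73} \left(-1\right) = - i \sqrt{73} \approx - 8.544 i$)
$\left(l{\left(-31 \right)} + \left(1255 + w\right) \left(-487 - 1261\right)\right) + 1508 = \left(-31 + \left(1255 - i \sqrt{73}\right) \left(-487 - 1261\right)\right) + 1508 = \left(-31 + \left(1255 - i \sqrt{73}\right) \left(-1748\right)\right) + 1508 = \left(-31 - \left(2193740 - 1748 i \sqrt{73}\right)\right) + 1508 = \left(-2193771 + 1748 i \sqrt{73}\right) + 1508 = -2192263 + 1748 i \sqrt{73}$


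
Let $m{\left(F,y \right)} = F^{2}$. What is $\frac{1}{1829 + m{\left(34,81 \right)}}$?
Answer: $\frac{1}{2985} \approx 0.00033501$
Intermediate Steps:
$\frac{1}{1829 + m{\left(34,81 \right)}} = \frac{1}{1829 + 34^{2}} = \frac{1}{1829 + 1156} = \frac{1}{2985}$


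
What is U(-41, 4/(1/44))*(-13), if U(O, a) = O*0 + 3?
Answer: -39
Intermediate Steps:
U(O, a) = 3 (U(O, a) = 0 + 3 = 3)
U(-41, 4/(1/44))*(-13) = 3*(-13) = -39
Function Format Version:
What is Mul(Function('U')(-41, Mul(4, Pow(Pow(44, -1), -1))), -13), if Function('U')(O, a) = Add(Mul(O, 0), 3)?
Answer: -39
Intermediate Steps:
Function('U')(O, a) = 3 (Function('U')(O, a) = Add(0, 3) = 3)
Mul(Function('U')(-41, Mul(4, Pow(Pow(44, -1), -1))), -13) = Mul(3, -13) = -39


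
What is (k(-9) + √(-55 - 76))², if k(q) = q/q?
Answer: (1 + I*√131)² ≈ -130.0 + 22.891*I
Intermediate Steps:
k(q) = 1
(k(-9) + √(-55 - 76))² = (1 + √(-55 - 76))² = (1 + √(-131))² = (1 + I*√131)²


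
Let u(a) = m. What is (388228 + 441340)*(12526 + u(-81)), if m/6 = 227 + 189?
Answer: 12461770496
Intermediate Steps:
m = 2496 (m = 6*(227 + 189) = 6*416 = 2496)
u(a) = 2496
(388228 + 441340)*(12526 + u(-81)) = (388228 + 441340)*(12526 + 2496) = 829568*15022 = 12461770496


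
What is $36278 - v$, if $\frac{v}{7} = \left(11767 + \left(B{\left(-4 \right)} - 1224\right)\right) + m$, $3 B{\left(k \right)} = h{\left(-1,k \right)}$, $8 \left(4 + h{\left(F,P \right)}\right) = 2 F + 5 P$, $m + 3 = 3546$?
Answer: $- \frac{249233}{4} \approx -62308.0$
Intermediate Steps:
$m = 3543$ ($m = -3 + 3546 = 3543$)
$h{\left(F,P \right)} = -4 + \frac{F}{4} + \frac{5 P}{8}$ ($h{\left(F,P \right)} = -4 + \frac{2 F + 5 P}{8} = -4 + \left(\frac{F}{4} + \frac{5 P}{8}\right) = -4 + \frac{F}{4} + \frac{5 P}{8}$)
$B{\left(k \right)} = - \frac{17}{12} + \frac{5 k}{24}$ ($B{\left(k \right)} = \frac{-4 + \frac{1}{4} \left(-1\right) + \frac{5 k}{8}}{3} = \frac{-4 - \frac{1}{4} + \frac{5 k}{8}}{3} = \frac{- \frac{17}{4} + \frac{5 k}{8}}{3} = - \frac{17}{12} + \frac{5 k}{24}$)
$v = \frac{394345}{4}$ ($v = 7 \left(\left(11767 + \left(\left(- \frac{17}{12} + \frac{5}{24} \left(-4\right)\right) - 1224\right)\right) + 3543\right) = 7 \left(\left(11767 - \frac{4905}{4}\right) + 3543\right) = 7 \left(\frac{42163}{4} + 3543\right) = 7 \cdot \frac{56335}{4} = \frac{394345}{4} \approx 98586.0$)
$36278 - v = 36278 - \frac{394345}{4} = - \frac{249233}{4}$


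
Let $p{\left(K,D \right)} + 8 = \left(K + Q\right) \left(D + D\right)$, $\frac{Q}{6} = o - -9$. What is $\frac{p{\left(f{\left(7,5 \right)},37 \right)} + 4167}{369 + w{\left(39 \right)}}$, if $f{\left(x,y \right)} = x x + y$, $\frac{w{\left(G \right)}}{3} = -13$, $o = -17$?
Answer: $\frac{4603}{330} \approx 13.948$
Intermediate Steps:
$w{\left(G \right)} = -39$ ($w{\left(G \right)} = 3 \left(-13\right) = -39$)
$Q = -48$ ($Q = 6 \left(-17 - -9\right) = 6 \left(-17 + 9\right) = 6 \left(-8\right) = -48$)
$f{\left(x,y \right)} = y + x^{2}$ ($f{\left(x,y \right)} = x^{2} + y = y + x^{2}$)
$p{\left(K,D \right)} = -8 + 2 D \left(-48 + K\right)$ ($p{\left(K,D \right)} = -8 + \left(K - 48\right) \left(D + D\right) = -8 + \left(-48 + K\right) 2 D = -8 + 2 D \left(-48 + K\right)$)
$\frac{p{\left(f{\left(7,5 \right)},37 \right)} + 4167}{369 + w{\left(39 \right)}} = \frac{\left(-8 - 3552 + 2 \cdot 37 \left(5 + 7^{2}\right)\right) + 4167}{369 - 39} = \frac{\left(-8 - 3552 + 2 \cdot 37 \left(5 + 49\right)\right) + 4167}{330} = \left(\left(-8 - 3552 + 2 \cdot 37 \cdot 54\right) + 4167\right) \frac{1}{330} = \left(\left(-8 - 3552 + 3996\right) + 4167\right) \frac{1}{330} = \left(436 + 4167\right) \frac{1}{330} = 4603 \cdot \frac{1}{330} = \frac{4603}{330}$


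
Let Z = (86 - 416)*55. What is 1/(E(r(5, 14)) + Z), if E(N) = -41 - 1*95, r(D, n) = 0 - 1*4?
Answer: -1/18286 ≈ -5.4687e-5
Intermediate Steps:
r(D, n) = -4 (r(D, n) = 0 - 4 = -4)
E(N) = -136 (E(N) = -41 - 95 = -136)
Z = -18150 (Z = -330*55 = -18150)
1/(E(r(5, 14)) + Z) = 1/(-136 - 18150) = 1/(-18286) = -1/18286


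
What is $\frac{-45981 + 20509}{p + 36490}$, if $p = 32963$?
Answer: $- \frac{25472}{69453} \approx -0.36675$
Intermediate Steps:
$\frac{-45981 + 20509}{p + 36490} = \frac{-45981 + 20509}{32963 + 36490} = - \frac{25472}{69453}$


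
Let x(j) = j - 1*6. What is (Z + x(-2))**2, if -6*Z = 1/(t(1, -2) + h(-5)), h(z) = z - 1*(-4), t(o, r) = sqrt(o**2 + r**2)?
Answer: 6209/96 + 193*sqrt(5)/288 ≈ 66.176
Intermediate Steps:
x(j) = -6 + j (x(j) = j - 6 = -6 + j)
h(z) = 4 + z (h(z) = z + 4 = 4 + z)
Z = -1/(6*(-1 + sqrt(5))) (Z = -1/(6*(sqrt(1**2 + (-2)**2) + (4 - 5))) = -1/(6*(sqrt(1 + 4) - 1)) = -1/(6*(sqrt(5) - 1)) = -1/(6*(-1 + sqrt(5))) ≈ -0.13484)
(Z + x(-2))**2 = ((-1/24 - sqrt(5)/24) + (-6 - 2))**2 = ((-1/24 - sqrt(5)/24) - 8)**2 = (-193/24 - sqrt(5)/24)**2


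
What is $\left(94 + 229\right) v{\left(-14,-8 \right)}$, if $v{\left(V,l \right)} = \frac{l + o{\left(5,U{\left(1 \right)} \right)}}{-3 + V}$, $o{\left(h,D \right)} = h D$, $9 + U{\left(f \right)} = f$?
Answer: $912$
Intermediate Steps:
$U{\left(f \right)} = -9 + f$
$o{\left(h,D \right)} = D h$
$v{\left(V,l \right)} = \frac{-40 + l}{-3 + V}$ ($v{\left(V,l \right)} = \frac{l + \left(-9 + 1\right) 5}{-3 + V} = \frac{l - 40}{-3 + V} = \frac{-40 + l}{-3 + V}$)
$\left(94 + 229\right) v{\left(-14,-8 \right)} = \left(94 + 229\right) \frac{-40 - 8}{-3 - 14} = 323 \frac{1}{-17} \left(-48\right) = 323 \left(\left(- \frac{1}{17}\right) \left(-48\right)\right) = 323 \cdot \frac{48}{17} = 912$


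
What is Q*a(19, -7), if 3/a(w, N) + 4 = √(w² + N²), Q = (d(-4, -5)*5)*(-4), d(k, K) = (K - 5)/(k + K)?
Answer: -400/591 - 100*√410/591 ≈ -4.1030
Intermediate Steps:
d(k, K) = (-5 + K)/(K + k)
Q = -200/9 (Q = (((-5 - 5)/(-5 - 4))*5)*(-4) = ((-10/(-9))*5)*(-4) = (-⅑*(-10)*5)*(-4) = ((10/9)*5)*(-4) = (50/9)*(-4) = -200/9 ≈ -22.222)
a(w, N) = 3/(-4 + √(N² + w²)) (a(w, N) = 3/(-4 + √(w² + N²)) = 3/(-4 + √(N² + w²)))
Q*a(19, -7) = -200/(3*(-4 + √((-7)² + 19²))) = -200/(3*(-4 + √(49 + 361))) = -200/(3*(-4 + √410))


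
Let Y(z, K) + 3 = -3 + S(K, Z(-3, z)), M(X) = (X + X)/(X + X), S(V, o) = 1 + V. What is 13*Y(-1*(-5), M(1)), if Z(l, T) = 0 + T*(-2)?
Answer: -52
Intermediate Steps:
Z(l, T) = -2*T (Z(l, T) = 0 - 2*T = -2*T)
M(X) = 1 (M(X) = (2*X)/((2*X)) = (2*X)*(1/(2*X)) = 1)
Y(z, K) = -5 + K (Y(z, K) = -3 + (-3 + (1 + K)) = -3 + (-2 + K) = -5 + K)
13*Y(-1*(-5), M(1)) = 13*(-5 + 1) = 13*(-4) = -52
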